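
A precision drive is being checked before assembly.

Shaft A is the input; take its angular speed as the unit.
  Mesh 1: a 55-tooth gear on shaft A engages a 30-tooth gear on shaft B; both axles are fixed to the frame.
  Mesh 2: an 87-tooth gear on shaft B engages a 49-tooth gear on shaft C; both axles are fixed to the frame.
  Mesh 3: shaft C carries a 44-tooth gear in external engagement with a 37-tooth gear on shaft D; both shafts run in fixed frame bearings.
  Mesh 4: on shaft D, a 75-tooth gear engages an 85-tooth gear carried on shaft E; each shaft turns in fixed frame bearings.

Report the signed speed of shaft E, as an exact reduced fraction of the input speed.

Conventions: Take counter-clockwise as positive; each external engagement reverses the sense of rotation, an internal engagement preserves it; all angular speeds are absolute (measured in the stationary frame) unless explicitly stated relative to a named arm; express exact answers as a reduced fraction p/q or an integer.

4-mesh fixed-axis compound train (all bearings frame-fixed)
mesh 1 [55T→30T]: |ω|/ω_in = 1×55/30 = 11/6, sense flips to −
mesh 2 [87T→49T]: |ω|/ω_in = (11/6)×87/49 = 319/98, sense flips to +
mesh 3 [44T→37T]: |ω|/ω_in = (319/98)×44/37 = 7018/1813, sense flips to −
mesh 4 [75T→85T]: |ω|/ω_in = (7018/1813)×75/85 = 105270/30821, sense flips to +
signed output speed (× input speed) = 105270/30821

105270/30821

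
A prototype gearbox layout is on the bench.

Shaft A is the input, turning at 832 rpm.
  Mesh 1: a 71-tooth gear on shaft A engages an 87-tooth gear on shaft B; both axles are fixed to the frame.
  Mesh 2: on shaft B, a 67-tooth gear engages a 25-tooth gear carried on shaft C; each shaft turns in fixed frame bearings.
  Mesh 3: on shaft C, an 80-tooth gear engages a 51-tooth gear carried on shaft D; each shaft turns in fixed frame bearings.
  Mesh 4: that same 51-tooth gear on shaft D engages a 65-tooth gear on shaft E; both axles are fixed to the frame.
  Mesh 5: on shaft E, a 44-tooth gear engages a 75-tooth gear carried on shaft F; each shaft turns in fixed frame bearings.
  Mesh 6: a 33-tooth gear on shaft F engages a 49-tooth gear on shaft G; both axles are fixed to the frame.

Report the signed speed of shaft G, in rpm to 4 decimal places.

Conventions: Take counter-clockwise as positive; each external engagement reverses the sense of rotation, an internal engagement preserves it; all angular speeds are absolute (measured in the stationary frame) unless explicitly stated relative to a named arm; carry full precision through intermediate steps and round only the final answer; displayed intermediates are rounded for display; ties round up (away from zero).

+884.8774 rpm

topology: fixed-axis compound train — 6 meshes, A→G
mesh 1 [71T→87T]: ω = 832.0000×71/87 = 678.9885 rpm, sense flips to −
mesh 2 [67T→25T]: ω = 678.9885×67/25 = 1819.6892 rpm, sense flips to +
mesh 3 [80T→51T]: ω = 1819.6892×80/51 = 2854.4144 rpm, sense flips to −
mesh 4 [51T→65T]: ω = 2854.4144×51/65 = 2239.6175 rpm, sense flips to +
mesh 5 [44T→75T]: ω = 2239.6175×44/75 = 1313.9089 rpm, sense flips to −
mesh 6 [33T→49T]: ω = 1313.9089×33/49 = 884.8774 rpm, sense flips to +
signed output speed = +884.8774 rpm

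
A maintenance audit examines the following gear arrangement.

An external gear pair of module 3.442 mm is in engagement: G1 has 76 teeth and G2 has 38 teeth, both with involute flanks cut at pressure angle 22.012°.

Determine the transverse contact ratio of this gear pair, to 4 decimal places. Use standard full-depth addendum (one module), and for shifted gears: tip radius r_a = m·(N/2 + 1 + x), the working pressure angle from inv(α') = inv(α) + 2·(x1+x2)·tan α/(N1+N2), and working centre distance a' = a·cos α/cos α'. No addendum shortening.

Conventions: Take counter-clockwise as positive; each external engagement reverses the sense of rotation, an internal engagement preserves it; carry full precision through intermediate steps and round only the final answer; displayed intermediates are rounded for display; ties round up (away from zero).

single-mesh involute tooth geometry (76T engaging 38T at module 3.442)
base radii: r_b1 = 121.261675, r_b2 = 60.630837
tip radii: r_a1 = 134.238000, r_a2 = 68.840000
no profile shift: α' = α, a' = a
action lengths: √(r_a1²−r_b1²) = 57.579917, √(r_a2²−r_b2²) = 32.601337
base pitch p_b = π·m·cos α = 10.025126
CR = (57.579917 + 32.601337 − 196.194000·sin 22.01200°)/10.025126 = 1.660587
contact ratio ≈ 1.6606

1.6606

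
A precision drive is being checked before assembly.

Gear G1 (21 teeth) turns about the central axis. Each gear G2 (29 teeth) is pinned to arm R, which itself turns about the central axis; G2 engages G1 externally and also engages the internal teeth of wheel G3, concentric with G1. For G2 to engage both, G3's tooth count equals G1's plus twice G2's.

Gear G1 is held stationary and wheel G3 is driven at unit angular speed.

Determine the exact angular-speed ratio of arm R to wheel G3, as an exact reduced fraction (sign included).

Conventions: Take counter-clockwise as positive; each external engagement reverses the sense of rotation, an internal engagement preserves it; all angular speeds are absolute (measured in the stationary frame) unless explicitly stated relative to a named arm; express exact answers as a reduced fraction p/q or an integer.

79/100

planetary set (21T centre, 29T on arm, 79T internal) — Willis relation
ring teeth: 21 + 2·29 = 79
21(ω_sun−ω_arm) = −79(ω_ring−ω_arm),  ω_sun = 0, ω_ring = 1
21(0−ω_arm) = −79(1−ω_arm)  ⇒  100·ω_arm = 79  ⇒  ω_arm = 79/100
ω_out/ω_in = 79/100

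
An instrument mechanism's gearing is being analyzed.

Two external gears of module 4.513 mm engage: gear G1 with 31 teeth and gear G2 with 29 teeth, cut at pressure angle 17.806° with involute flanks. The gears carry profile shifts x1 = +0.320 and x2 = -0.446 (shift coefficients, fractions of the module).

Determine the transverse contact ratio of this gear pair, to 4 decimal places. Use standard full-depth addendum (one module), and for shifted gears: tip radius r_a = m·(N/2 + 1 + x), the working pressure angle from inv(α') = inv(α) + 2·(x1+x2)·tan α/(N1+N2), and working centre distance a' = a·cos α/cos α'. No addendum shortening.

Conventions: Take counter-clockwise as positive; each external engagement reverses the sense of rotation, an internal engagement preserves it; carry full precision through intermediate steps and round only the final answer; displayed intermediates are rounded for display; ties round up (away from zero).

1.7817

topology: single-mesh involute geometry — m = 4.513, 31T/29T pair
base radii: r_b1 = 66.600640, r_b2 = 62.303824
tip radii: r_a1 = 75.908660, r_a2 = 67.938702
inv(α') = inv(17.806°) + 2·(+0.320-0.446)·tan α/(31+29) = 0.00905811  ⇒  α' = 17.02045°
a' = a·cos α / cos α' = 135.3900·cos 17.806°/cos 17.02045° = 134.809053
action lengths: √(r_a1²−r_b1²) = 36.420866, √(r_a2²−r_b2²) = 27.090602
base pitch p_b = π·m·cos α = 13.498844
CR = (36.420866 + 27.090602 − 134.809053·sin 17.02045°)/13.498844 = 1.781716
contact ratio ≈ 1.7817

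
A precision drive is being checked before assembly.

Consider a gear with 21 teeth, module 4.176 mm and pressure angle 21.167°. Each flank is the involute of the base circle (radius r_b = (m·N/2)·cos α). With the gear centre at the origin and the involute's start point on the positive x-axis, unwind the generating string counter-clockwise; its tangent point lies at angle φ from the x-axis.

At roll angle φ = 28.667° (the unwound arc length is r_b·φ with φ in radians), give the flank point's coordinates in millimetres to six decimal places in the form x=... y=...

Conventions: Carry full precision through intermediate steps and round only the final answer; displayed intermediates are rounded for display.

x=45.691812 y=1.664792

single-mesh involute tooth geometry (21T wheel at module 4.176)
pitch radius r_p = m·N/2 = 4.176·21/2 = 43.848000
base radius r_b = r_p·cos α = 43.848000·cos 21.167° = 40.889660
roll angle φ = 28.667° = 0.50033354 rad
x = r_b·(cos φ + φ·sin φ) = 45.691812
y = r_b·(sin φ − φ·cos φ) = 1.664792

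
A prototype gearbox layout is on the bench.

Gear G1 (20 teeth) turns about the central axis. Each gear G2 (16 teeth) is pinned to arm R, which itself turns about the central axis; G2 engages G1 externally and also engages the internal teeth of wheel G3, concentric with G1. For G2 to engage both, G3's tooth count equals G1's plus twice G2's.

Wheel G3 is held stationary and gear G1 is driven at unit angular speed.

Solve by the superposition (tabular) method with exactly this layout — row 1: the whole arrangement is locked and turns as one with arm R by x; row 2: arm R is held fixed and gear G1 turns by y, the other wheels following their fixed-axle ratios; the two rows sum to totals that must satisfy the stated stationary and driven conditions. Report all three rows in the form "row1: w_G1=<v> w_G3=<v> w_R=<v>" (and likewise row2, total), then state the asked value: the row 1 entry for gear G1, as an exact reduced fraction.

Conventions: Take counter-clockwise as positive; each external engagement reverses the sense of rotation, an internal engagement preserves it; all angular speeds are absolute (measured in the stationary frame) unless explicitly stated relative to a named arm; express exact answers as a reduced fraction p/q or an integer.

planetary set (20T centre, 16T on arm, 52T internal) — Willis relation
row 1 — lock + rotate with arm: ω_sun = ω_ring = ω_arm = x
superposition row 2 [arm held]: sun y, ring −(20/52)·y, arm 0
boundary: total ω_ring = x − (20/52)·y = 0 and total ω_sun = x + y = 1  ⇒  y = 13/18, x = 5/18
row 2 ring = −(20/52)·13/18 = -5/18
totals (row 1 + row 2): sun 5/18 + 13/18 = 1, ring 5/18 + (-5/18) = 0, arm 5/18 + 0 = 5/18
asked cell (row1, sun) = 5/18

row1: w_G1=5/18 w_G3=5/18 w_R=5/18
row2: w_G1=13/18 w_G3=-5/18 w_R=0
total: w_G1=1 w_G3=0 w_R=5/18
asked value: 5/18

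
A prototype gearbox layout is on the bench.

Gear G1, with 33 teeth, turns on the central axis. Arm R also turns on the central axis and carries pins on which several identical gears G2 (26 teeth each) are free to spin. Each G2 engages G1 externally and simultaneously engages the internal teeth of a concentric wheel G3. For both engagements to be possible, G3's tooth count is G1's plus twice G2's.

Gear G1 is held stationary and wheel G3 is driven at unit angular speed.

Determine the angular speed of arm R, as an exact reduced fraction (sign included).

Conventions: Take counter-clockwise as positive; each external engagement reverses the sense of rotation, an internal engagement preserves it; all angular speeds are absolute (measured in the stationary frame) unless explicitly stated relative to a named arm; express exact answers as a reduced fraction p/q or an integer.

85/118

class = planetary set [G3 = 33+2·26 = 85; Willis about the carrier]
ring teeth: 33 + 2·26 = 85
33(ω_sun−ω_arm) = −85(ω_ring−ω_arm),  ω_sun = 0, ω_ring = 1
33(0−ω_arm) = −85(1−ω_arm)  ⇒  118·ω_arm = 85  ⇒  ω_arm = 85/118
exact speed ratio = 85/118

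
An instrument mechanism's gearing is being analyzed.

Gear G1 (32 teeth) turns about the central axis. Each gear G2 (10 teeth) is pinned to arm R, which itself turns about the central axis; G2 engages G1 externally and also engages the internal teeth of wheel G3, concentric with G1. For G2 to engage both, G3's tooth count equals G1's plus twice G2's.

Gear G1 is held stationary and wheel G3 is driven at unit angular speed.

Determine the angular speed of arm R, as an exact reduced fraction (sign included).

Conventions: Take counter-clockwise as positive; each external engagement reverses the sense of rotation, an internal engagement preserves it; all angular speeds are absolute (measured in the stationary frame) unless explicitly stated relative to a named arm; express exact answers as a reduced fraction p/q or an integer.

topology: planetary set — G1 32T / G2 10T / G3 52T, arm = carrier (Willis)
ring teeth: 32 + 2·10 = 52
32(ω_sun−ω_arm) = −52(ω_ring−ω_arm),  ω_sun = 0, ω_ring = 1
32(0−ω_arm) = −52(1−ω_arm)  ⇒  84·ω_arm = 52  ⇒  ω_arm = 13/21
exact speed ratio = 13/21

13/21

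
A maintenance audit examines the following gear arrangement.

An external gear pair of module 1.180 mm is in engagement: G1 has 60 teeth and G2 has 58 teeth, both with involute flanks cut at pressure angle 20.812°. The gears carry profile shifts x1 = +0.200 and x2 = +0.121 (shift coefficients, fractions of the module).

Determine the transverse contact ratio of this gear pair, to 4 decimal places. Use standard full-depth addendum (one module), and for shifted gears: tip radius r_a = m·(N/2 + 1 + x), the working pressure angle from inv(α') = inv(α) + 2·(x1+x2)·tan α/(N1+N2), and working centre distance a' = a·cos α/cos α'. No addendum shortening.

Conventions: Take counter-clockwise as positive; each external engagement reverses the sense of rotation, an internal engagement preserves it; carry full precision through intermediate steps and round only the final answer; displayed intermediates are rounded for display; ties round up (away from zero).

1.6938

class = single-mesh tooth geometry [involute pair 60T × 58T, m = 1.180]
base radii: r_b1 = 33.090195, r_b2 = 31.987189
tip radii: r_a1 = 36.816000, r_a2 = 35.542780
inv(α') = inv(20.812°) + 2·(+0.200+0.121)·tan α/(60+58) = 0.01893415  ⇒  α' = 21.59900°
a' = a·cos α / cos α' = 69.6200·cos 20.812°/cos 21.59900° = 69.992019
action lengths: √(r_a1²−r_b1²) = 16.138675, √(r_a2²−r_b2²) = 15.495450
base pitch p_b = π·m·cos α = 3.465197
CR = (16.138675 + 15.495450 − 69.992019·sin 21.59900°)/3.465197 = 1.693838
contact ratio ≈ 1.6938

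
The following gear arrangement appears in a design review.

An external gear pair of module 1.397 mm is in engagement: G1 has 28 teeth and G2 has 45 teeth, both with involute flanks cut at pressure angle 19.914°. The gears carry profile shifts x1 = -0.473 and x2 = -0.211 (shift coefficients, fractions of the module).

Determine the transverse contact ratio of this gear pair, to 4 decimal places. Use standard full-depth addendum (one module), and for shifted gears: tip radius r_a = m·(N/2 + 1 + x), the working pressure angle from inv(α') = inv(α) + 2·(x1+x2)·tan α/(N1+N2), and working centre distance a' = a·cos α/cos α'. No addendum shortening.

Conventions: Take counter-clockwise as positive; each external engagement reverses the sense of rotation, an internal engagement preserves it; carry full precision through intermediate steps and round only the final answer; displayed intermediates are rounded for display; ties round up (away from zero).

1.9828

single-mesh involute tooth geometry (28T engaging 45T at module 1.397)
base radii: r_b1 = 18.388528, r_b2 = 29.552991
tip radii: r_a1 = 20.294219, r_a2 = 32.534733
inv(α') = inv(19.914°) + 2·(-0.473-0.211)·tan α/(28+45) = 0.00791760  ⇒  α' = 16.29048°
a' = a·cos α / cos α' = 50.9905·cos 19.914°/cos 16.29048° = 49.946788
action lengths: √(r_a1²−r_b1²) = 8.585882, √(r_a2²−r_b2²) = 13.606232
base pitch p_b = π·m·cos α = 4.126376
CR = (8.585882 + 13.606232 − 49.946788·sin 16.29048°)/4.126376 = 1.982775
contact ratio ≈ 1.9828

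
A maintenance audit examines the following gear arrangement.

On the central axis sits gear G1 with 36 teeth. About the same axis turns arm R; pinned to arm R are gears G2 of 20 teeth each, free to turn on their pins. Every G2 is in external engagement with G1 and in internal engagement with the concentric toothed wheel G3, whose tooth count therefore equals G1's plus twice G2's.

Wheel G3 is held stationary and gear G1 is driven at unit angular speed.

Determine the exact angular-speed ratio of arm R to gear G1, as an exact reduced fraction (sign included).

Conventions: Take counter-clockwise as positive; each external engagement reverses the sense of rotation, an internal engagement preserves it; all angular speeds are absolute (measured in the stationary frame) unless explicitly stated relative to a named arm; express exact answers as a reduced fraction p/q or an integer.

9/28

topology: planetary set — G1 36T / G2 20T / G3 76T, arm = carrier (Willis)
ring teeth: 36 + 2·20 = 76
36(ω_sun−ω_arm) = −76(ω_ring−ω_arm),  ω_ring = 0, ω_sun = 1
36(1−ω_arm) = −76(0−ω_arm)  ⇒  112·ω_arm = 36  ⇒  ω_arm = 9/28
ω_out/ω_in = 9/28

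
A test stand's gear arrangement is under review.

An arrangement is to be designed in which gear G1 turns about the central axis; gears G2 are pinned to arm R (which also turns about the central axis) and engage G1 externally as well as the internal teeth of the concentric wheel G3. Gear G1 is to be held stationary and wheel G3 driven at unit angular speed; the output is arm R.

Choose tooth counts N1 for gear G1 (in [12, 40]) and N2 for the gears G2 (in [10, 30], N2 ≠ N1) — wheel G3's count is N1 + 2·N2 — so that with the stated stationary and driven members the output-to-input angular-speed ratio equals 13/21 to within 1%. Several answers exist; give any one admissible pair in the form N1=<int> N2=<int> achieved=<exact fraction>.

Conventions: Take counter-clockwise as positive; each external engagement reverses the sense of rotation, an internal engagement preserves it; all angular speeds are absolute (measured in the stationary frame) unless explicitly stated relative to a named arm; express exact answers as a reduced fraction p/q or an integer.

planetary set to be sized for 13/21 (Willis relation)
Willis with ω_sun = 0: ω_arm/ω_ring = N3/(N1+N3); set equal to 13/21  ⇒  N3/N1 = (13/21)/(1 − 13/21) = 13/8
N3 = N1 + 2·N2  ⇒  N2/N1 = (N3/N1 − 1)/2 = (13/8 − 1)/2 = 5/16
smallest multiple with N1 ≥ 12 and N2 ≥ 10: k = 2  ⇒  N1 = 2·16 = 32, N2 = 2·5 = 10 (N1 ≤ 40, N2 ≤ 30, N2 ≠ N1 ✓), N3 = 32 + 2·10 = 52
check: N3/(N1+N3) with N1 = 32, N3 = 52 gives 13/21; |achieved − target| = 0 ≤ 13/2100 ✓

N1=32 N2=10 achieved=13/21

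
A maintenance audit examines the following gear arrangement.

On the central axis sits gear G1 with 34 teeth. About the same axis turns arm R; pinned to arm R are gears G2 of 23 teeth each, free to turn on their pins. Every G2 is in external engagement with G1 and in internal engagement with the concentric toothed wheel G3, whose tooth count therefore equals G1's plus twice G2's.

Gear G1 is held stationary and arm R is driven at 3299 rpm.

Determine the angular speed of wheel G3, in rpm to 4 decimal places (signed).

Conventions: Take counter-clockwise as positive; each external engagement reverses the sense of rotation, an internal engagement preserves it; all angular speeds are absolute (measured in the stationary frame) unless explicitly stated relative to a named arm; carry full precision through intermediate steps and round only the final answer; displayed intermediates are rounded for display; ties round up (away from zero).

+4701.0750 rpm

class = planetary set [G3 = 34+2·23 = 80; Willis about the carrier]
normalise by the input: solve with ω_arm = 1, then scale by 3299 rpm
ring teeth: 34 + 2·23 = 80
34(ω_sun−ω_arm) = −80(ω_ring−ω_arm),  ω_sun = 0, ω_arm = 1
ω_ring = 1 − (34/80)(0−1) = 57/40
scale: ω_ring = 57/40 × 3299 rpm = +4701.0750 rpm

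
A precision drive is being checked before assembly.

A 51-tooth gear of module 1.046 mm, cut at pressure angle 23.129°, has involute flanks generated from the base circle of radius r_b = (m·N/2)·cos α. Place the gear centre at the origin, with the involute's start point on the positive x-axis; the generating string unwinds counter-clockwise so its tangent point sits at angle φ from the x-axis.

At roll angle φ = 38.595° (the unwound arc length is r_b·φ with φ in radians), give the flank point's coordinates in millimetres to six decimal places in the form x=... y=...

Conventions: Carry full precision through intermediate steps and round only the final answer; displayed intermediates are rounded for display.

x=29.478590 y=2.387536

class = single-mesh tooth geometry [base-circle involute, m = 1.046, 51T]
pitch radius r_p = m·N/2 = 1.046·51/2 = 26.673000
base radius r_b = r_p·cos α = 26.673000·cos 23.129° = 24.529099
roll angle φ = 38.595° = 0.67360982 rad
x = r_b·(cos φ + φ·sin φ) = 29.478590
y = r_b·(sin φ − φ·cos φ) = 2.387536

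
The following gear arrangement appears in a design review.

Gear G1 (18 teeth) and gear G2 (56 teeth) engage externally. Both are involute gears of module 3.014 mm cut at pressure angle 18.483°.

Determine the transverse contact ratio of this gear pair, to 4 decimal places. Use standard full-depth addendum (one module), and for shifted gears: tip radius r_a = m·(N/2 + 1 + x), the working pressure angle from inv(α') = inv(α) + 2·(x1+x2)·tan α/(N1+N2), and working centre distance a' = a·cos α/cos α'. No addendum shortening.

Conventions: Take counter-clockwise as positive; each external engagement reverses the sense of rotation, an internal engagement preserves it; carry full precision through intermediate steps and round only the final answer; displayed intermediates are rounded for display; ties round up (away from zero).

class = single-mesh tooth geometry [involute pair 18T × 56T, m = 3.014]
base radii: r_b1 = 25.726780, r_b2 = 80.038872
tip radii: r_a1 = 30.140000, r_a2 = 87.406000
no profile shift: α' = α, a' = a
action lengths: √(r_a1²−r_b1²) = 15.701987, √(r_a2²−r_b2²) = 35.122470
base pitch p_b = π·m·cos α = 8.980340
CR = (15.701987 + 35.122470 − 111.518000·sin 18.48300°)/8.980340 = 1.722725
contact ratio ≈ 1.7227

1.7227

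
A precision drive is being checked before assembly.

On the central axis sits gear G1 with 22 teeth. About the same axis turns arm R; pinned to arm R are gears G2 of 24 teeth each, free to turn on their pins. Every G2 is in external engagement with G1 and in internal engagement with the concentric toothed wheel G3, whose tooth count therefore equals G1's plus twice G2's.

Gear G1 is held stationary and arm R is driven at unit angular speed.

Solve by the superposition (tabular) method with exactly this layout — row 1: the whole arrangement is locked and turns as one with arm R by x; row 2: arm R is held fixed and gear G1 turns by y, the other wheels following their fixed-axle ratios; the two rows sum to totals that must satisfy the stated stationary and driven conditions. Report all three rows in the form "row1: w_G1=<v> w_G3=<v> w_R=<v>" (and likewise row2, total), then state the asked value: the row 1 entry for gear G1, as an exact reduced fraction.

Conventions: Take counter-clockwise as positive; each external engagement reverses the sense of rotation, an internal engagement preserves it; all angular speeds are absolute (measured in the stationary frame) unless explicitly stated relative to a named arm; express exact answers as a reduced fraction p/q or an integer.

row1: w_G1=1 w_G3=1 w_R=1
row2: w_G1=-1 w_G3=11/35 w_R=0
total: w_G1=0 w_G3=46/35 w_R=1
asked value: 1

class = planetary set [G3 = 22+2·24 = 70; Willis about the carrier]
row 1 (train locked, turned with arm): all members turn x
superposition row 2 [arm held]: sun y, ring −(22/70)·y, arm 0
boundary: total ω_sun = x + y = 0 and total ω_arm = x = 1  ⇒  y = -1, x = 1
row 2 ring = −(22/70)·(-1) = 11/35
totals (row 1 + row 2): sun 1 + (-1) = 0, ring 1 + 11/35 = 46/35, arm 1 + 0 = 1
asked cell (row1, sun) = 1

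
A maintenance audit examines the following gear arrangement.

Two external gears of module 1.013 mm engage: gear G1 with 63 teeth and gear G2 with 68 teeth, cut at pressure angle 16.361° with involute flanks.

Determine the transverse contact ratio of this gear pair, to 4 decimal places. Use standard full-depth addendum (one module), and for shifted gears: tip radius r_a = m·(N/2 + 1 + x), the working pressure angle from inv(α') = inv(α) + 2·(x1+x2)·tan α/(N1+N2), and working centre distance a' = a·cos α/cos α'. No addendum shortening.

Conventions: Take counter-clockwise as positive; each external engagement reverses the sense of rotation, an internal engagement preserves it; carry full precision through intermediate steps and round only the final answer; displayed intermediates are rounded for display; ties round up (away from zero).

2.0483

topology: single-mesh involute geometry — m = 1.013, 63T/68T pair
base radii: r_b1 = 30.617355, r_b2 = 33.047303
tip radii: r_a1 = 32.922500, r_a2 = 35.455000
no profile shift: α' = α, a' = a
action lengths: √(r_a1²−r_b1²) = 12.102421, √(r_a2²−r_b2²) = 12.842615
base pitch p_b = π·m·cos α = 3.053564
CR = (12.102421 + 12.842615 − 66.351500·sin 16.36100°)/3.053564 = 2.048291
contact ratio ≈ 2.0483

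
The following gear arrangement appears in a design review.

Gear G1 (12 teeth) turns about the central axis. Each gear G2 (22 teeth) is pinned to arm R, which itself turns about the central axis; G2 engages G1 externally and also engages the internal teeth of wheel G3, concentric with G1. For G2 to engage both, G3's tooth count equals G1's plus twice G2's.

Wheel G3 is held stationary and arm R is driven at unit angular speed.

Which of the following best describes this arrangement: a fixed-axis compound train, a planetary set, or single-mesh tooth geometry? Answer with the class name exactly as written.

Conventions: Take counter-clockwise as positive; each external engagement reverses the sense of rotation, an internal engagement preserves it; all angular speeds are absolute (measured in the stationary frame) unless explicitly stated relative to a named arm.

planetary set (12T centre, 22T on arm, 56T internal) — Willis relation
classification: planetary set

planetary set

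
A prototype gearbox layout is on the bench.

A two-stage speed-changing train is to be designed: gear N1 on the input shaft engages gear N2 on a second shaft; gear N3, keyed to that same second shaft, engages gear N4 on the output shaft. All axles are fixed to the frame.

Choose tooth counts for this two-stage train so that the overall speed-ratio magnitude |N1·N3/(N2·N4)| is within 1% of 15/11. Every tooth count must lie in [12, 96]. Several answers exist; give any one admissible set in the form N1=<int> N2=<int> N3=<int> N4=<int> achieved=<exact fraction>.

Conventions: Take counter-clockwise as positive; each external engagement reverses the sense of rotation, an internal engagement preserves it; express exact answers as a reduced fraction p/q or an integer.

N1=12 N2=22 N3=30 N4=12 achieved=15/11

topology: fixed-axis compound train — 2 stages, target 15/11
target = 15/11 in lowest terms: an exact hit needs N1·N3 = k·15 and N2·N4 = k·11 for one integer k, every count in [12, 96]; additionally prefer no 1:1 stage (N1 ≠ N2, N3 ≠ N4)
k = 1…23: no 1:1-free in-range split of k·15 and k·11 into factor pairs; take k = 24
k = 24: N1·N3 = 360 = 12·30, N2·N4 = 264 = 22·12
achieved = 12·30/(22·12) = 15/11; |achieved − target| = 0 ≤ 3/220 ✓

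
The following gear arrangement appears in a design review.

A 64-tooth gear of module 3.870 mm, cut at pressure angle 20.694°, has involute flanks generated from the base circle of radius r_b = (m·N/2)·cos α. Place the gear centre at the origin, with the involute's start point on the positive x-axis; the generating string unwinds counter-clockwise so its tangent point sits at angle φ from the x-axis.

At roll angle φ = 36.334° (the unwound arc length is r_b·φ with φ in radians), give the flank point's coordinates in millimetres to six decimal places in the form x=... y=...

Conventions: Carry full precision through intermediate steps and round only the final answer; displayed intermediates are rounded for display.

x=136.854033 y=9.457579

topology: single-mesh involute geometry — m = 3.870, N = 64
pitch radius r_p = m·N/2 = 3.870·64/2 = 123.840000
base radius r_b = r_p·cos α = 123.840000·cos 20.694° = 115.849972
roll angle φ = 36.334° = 0.63414793 rad
x = r_b·(cos φ + φ·sin φ) = 136.854033
y = r_b·(sin φ − φ·cos φ) = 9.457579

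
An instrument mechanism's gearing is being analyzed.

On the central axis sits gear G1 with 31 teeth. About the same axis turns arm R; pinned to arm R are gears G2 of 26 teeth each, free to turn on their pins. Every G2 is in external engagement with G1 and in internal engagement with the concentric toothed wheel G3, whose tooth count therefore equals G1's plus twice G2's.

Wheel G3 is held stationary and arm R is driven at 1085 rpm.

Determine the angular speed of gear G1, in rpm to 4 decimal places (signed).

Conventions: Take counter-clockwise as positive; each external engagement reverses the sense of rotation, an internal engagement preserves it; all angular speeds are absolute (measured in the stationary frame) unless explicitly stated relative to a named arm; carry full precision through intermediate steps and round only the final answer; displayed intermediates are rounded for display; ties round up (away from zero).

recognized (axles ride arm R): planetary set, 31/26/83 teeth
normalise by the input: solve with ω_arm = 1, then scale by 1085 rpm
ring teeth: 31 + 2·26 = 83
31(ω_sun−ω_arm) = −83(ω_ring−ω_arm),  ω_ring = 0, ω_arm = 1
ω_sun = 1 − (83/31)(0−1) = 114/31
scale: ω_sun = 114/31 × 1085 rpm = +3990.0000 rpm

+3990.0000 rpm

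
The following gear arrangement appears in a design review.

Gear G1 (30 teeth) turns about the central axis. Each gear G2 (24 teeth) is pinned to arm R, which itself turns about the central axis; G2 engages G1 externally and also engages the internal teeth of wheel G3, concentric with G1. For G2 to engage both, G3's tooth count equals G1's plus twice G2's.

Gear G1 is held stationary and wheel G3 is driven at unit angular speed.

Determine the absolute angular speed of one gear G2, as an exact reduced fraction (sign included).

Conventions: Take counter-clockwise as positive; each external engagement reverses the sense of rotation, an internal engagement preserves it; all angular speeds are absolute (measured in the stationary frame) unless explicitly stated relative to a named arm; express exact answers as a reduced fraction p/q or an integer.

13/8

class = planetary set [G3 = 30+2·24 = 78; Willis about the carrier]
ring teeth: 30 + 2·24 = 78
30(ω_sun−ω_arm) = −78(ω_ring−ω_arm),  ω_sun = 0, ω_ring = 1
30(0−ω_arm) = −78(1−ω_arm)  ⇒  108·ω_arm = 78  ⇒  ω_arm = 13/18
sun–planet mesh: 30·(0−13/18) = −24·(ω_p−ω_arm)  ⇒  ω_p−ω_arm = 65/72
ω_p = 13/18 + 65/72 = 13/8
exact speed ratio = 13/8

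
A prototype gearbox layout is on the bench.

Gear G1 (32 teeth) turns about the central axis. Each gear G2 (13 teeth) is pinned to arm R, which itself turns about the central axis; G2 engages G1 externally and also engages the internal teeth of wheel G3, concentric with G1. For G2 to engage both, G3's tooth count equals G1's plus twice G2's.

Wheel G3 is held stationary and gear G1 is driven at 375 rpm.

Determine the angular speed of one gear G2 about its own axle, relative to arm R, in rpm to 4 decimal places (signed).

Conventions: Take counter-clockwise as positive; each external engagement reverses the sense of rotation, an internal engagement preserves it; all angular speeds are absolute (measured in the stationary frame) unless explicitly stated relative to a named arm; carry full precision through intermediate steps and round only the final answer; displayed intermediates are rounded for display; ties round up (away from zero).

-594.8718 rpm

class = planetary set [G3 = 32+2·13 = 58; Willis about the carrier]
normalise by the input: solve with ω_sun = 1, then scale by 375 rpm
ring teeth: 32 + 2·13 = 58
32(ω_sun−ω_arm) = −58(ω_ring−ω_arm),  ω_ring = 0, ω_sun = 1
32(1−ω_arm) = −58(0−ω_arm)  ⇒  90·ω_arm = 32  ⇒  ω_arm = 16/45
sun–planet mesh: 32·(1−16/45) = −13·(ω_p−ω_arm)  ⇒  ω_p−ω_arm = -928/585
scale: ω_p−ω_arm = -928/585 × 375 rpm = -594.8718 rpm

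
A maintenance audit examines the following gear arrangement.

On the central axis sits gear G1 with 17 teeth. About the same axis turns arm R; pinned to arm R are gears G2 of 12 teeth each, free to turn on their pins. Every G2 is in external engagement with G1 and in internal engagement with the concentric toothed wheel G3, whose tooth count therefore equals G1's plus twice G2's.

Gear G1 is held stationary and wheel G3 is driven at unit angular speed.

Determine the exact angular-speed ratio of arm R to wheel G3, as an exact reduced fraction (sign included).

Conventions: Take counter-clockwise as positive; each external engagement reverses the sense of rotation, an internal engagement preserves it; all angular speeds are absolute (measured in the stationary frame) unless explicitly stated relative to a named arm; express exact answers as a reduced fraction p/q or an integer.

planetary set (17T centre, 12T on arm, 41T internal) — Willis relation
ring teeth: 17 + 2·12 = 41
17(ω_sun−ω_arm) = −41(ω_ring−ω_arm),  ω_sun = 0, ω_ring = 1
17(0−ω_arm) = −41(1−ω_arm)  ⇒  58·ω_arm = 41  ⇒  ω_arm = 41/58
ω_out/ω_in = 41/58

41/58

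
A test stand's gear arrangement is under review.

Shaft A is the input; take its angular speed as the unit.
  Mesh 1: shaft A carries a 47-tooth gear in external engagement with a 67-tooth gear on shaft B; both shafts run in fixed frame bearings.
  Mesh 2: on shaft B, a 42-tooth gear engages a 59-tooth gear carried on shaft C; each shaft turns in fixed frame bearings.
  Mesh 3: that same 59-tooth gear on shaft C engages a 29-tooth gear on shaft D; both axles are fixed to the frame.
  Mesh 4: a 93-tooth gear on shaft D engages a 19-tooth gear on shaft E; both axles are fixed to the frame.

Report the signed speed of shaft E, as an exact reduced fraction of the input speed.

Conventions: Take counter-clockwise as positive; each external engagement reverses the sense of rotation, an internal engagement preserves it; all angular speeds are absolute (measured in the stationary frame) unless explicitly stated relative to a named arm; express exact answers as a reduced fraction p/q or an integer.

183582/36917

4-mesh fixed-axis compound train (all bearings frame-fixed)
mesh 1 [47T→67T]: |ω|/ω_in = 1×47/67 = 47/67, sense flips to −
mesh 2 [42T→59T]: |ω|/ω_in = (47/67)×42/59 = 1974/3953, sense flips to +
mesh 3 [59T→29T]: |ω|/ω_in = (1974/3953)×59/29 = 1974/1943, sense flips to −
mesh 4 [93T→19T]: |ω|/ω_in = (1974/1943)×93/19 = 183582/36917, sense flips to +
signed output speed (× input speed) = 183582/36917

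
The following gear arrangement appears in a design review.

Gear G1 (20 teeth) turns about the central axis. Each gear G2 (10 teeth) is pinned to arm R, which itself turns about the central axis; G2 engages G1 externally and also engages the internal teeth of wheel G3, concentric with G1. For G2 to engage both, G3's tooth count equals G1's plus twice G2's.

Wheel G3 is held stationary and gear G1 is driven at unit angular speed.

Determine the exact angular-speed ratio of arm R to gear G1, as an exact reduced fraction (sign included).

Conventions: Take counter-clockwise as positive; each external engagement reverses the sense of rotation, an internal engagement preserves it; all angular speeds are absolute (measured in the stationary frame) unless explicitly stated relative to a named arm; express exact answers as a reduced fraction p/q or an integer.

class = planetary set [G3 = 20+2·10 = 40; Willis about the carrier]
ring teeth: 20 + 2·10 = 40
20(ω_sun−ω_arm) = −40(ω_ring−ω_arm),  ω_ring = 0, ω_sun = 1
20(1−ω_arm) = −40(0−ω_arm)  ⇒  60·ω_arm = 20  ⇒  ω_arm = 1/3
ω_out/ω_in = 1/3

1/3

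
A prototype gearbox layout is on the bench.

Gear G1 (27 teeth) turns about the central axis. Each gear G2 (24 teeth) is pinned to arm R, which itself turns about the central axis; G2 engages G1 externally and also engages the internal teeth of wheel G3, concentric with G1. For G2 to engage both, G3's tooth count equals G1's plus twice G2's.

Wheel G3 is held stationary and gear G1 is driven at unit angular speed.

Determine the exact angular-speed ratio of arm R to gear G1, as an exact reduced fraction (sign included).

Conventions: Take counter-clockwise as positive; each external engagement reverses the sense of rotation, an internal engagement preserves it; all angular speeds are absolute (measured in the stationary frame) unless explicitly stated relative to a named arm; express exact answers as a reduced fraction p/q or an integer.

topology: planetary set — G1 27T / G2 24T / G3 75T, arm = carrier (Willis)
ring teeth: 27 + 2·24 = 75
27(ω_sun−ω_arm) = −75(ω_ring−ω_arm),  ω_ring = 0, ω_sun = 1
27(1−ω_arm) = −75(0−ω_arm)  ⇒  102·ω_arm = 27  ⇒  ω_arm = 9/34
ω_out/ω_in = 9/34

9/34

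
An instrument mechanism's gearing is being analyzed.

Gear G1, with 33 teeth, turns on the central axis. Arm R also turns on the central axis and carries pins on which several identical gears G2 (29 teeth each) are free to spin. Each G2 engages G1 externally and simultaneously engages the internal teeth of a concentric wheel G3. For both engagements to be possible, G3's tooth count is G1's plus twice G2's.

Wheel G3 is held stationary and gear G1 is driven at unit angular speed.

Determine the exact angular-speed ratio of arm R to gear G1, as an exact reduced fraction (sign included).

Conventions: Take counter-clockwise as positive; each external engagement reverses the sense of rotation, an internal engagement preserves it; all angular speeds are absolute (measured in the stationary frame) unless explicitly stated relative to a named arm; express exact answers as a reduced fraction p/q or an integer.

class = planetary set [G3 = 33+2·29 = 91; Willis about the carrier]
ring teeth: 33 + 2·29 = 91
33(ω_sun−ω_arm) = −91(ω_ring−ω_arm),  ω_ring = 0, ω_sun = 1
33(1−ω_arm) = −91(0−ω_arm)  ⇒  124·ω_arm = 33  ⇒  ω_arm = 33/124
ω_out/ω_in = 33/124

33/124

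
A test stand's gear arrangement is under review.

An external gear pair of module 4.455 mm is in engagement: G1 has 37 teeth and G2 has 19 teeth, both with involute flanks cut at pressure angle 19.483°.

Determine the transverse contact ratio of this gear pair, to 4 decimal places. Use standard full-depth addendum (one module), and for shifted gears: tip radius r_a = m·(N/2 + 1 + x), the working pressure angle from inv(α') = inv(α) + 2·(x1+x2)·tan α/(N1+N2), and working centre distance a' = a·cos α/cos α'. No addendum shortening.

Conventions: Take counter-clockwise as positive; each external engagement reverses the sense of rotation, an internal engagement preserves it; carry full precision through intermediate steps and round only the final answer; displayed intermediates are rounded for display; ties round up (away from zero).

1.6423

class = single-mesh tooth geometry [involute pair 37T × 19T, m = 4.455]
base radii: r_b1 = 77.698315, r_b2 = 39.899134
tip radii: r_a1 = 86.872500, r_a2 = 46.777500
no profile shift: α' = α, a' = a
action lengths: √(r_a1²−r_b1²) = 38.856186, √(r_a2²−r_b2²) = 24.417075
base pitch p_b = π·m·cos α = 13.194403
CR = (38.856186 + 24.417075 − 124.740000·sin 19.48300°)/13.194403 = 1.642294
contact ratio ≈ 1.6423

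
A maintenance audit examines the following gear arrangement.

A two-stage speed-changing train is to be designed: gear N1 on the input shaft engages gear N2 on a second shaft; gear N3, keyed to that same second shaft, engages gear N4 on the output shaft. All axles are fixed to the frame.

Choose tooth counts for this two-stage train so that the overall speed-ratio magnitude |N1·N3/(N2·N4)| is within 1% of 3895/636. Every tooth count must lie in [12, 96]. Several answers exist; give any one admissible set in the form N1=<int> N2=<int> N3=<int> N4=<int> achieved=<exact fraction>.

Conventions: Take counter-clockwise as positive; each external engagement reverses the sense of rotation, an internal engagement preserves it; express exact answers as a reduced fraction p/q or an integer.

design class (target 3895/636): fixed-axis compound train
target = 3895/636 in lowest terms: an exact hit needs N1·N3 = k·3895 and N2·N4 = k·636 for one integer k, every count in [12, 96]; additionally prefer no 1:1 stage (N1 ≠ N2, N3 ≠ N4)
k = 1: N1·N3 = 3895 = 41·95, N2·N4 = 636 = 12·53
achieved = 41·95/(12·53) = 3895/636; |achieved − target| = 0 ≤ 779/12720 ✓

N1=41 N2=12 N3=95 N4=53 achieved=3895/636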